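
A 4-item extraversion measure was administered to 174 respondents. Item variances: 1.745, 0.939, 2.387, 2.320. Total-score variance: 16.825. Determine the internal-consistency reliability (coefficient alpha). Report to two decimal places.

α = 0.75

sum of item variances = 1.745 + 0.939 + 2.387 + 2.320 = 7.391
α = (k/(k−1))·(1 − sum of item variances/Var(T)) = (4/3)·(1 − 7.391/16.825) = 0.75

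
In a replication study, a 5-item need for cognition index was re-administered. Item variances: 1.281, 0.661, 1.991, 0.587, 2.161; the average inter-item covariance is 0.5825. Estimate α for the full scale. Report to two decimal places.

α = 0.79

Σσ²ᵢ = 1.281 + 0.661 + 1.991 + 0.587 + 2.161 = 6.681
Sum of the 10 distinct covariances = 10 × 0.5825 = 5.8250
Var(T) = Σσ²ᵢ + 2·Σcov = 6.681 + 2 × 5.8250 = 18.3310
α = (5/4)·(1 − 6.681/18.3310) = 0.79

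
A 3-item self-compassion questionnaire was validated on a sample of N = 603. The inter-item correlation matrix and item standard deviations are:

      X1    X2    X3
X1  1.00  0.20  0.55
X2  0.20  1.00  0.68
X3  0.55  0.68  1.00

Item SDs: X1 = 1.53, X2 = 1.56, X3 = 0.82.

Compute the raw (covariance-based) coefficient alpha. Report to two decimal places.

α = 0.64

Σσ²ᵢ = 1.53² + 1.56² + 0.82² = 5.4469
Covariances σ_ij = r_ij · s_i · s_j:
  σ(X1,X2) = 0.20 × 1.53 × 1.56 = 0.4774
  σ(X1,X3) = 0.55 × 1.53 × 0.82 = 0.6900
  σ(X2,X3) = 0.68 × 1.56 × 0.82 = 0.8699
σ²_T = Σσ²ᵢ + 2·Σσ_ij = 5.4469 + 2 × 2.0373 = 9.5215
α = (3/2)·(1 − 5.4469/9.5215) = 0.64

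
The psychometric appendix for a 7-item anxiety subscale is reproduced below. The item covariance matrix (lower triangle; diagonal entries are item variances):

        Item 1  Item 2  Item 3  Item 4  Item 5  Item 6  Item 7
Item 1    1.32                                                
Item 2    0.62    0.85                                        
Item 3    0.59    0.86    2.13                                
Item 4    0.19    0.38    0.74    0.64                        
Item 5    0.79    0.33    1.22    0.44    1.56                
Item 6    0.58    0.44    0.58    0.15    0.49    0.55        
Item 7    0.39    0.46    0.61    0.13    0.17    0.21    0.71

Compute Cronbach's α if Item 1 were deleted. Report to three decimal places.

Remaining items: Item 2, Item 3, Item 4, Item 5, Item 6, Item 7 (k = 6).
Σσ²ᵢ = 0.85 + 2.13 + 0.64 + 1.56 + 0.55 + 0.71 = 6.44
total variance = 6.44 + 2 × 7.21 = 20.86
α (item deleted) = (6/5)·(1 − 6.44/20.86) = 0.830

α = 0.830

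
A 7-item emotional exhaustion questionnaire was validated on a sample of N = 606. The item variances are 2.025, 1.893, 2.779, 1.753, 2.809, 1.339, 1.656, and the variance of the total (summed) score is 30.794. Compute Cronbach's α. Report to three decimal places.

α = 0.627

sum of item variances = 2.025 + 1.893 + 2.779 + 1.753 + 2.809 + 1.339 + 1.656 = 14.254
α = (k/(k−1))·(1 − sum of item variances/total variance) = (7/6)·(1 − 14.254/30.794) = 0.627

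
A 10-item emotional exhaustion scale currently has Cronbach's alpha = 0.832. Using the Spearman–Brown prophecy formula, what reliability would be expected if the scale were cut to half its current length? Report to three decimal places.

predicted reliability = 0.712

Length factor m = 1/2
α' = m·α / (1 − (1−m)·α)
   = 1/2 × 0.832 / (1 − (1 − 1/2) × 0.832)
   = 0.4160 / 0.5840 = 0.712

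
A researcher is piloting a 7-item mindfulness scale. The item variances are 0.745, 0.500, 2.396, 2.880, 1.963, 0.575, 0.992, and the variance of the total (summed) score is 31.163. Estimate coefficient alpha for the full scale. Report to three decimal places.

coefficient alpha = 0.790

ΣVar(i) = 0.745 + 0.500 + 2.396 + 2.880 + 1.963 + 0.575 + 0.992 = 10.051
α = (k/(k−1))·(1 − ΣVar(i)/total variance) = (7/6)·(1 − 10.051/31.163) = 0.790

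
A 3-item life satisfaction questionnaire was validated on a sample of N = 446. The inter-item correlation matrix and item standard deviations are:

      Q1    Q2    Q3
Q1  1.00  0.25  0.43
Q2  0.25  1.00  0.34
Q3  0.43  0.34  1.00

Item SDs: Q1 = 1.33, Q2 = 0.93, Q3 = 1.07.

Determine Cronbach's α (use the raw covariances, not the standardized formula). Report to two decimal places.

Cronbach's α = 0.60

Σσ²ᵢ = 1.33² + 0.93² + 1.07² = 3.7787
Covariances σ_ij = r_ij · s_i · s_j:
  σ(Q1,Q2) = 0.25 × 1.33 × 0.93 = 0.3092
  σ(Q1,Q3) = 0.43 × 1.33 × 1.07 = 0.6119
  σ(Q2,Q3) = 0.34 × 0.93 × 1.07 = 0.3383
σ²_T = Σσ²ᵢ + 2·Σσ_ij = 3.7787 + 2 × 1.2594 = 6.2975
α = (3/2)·(1 − 3.7787/6.2975) = 0.60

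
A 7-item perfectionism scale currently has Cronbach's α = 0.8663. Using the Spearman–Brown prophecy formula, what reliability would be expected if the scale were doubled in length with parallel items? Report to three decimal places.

predicted reliability = 0.928

Length factor m = 2
α' = m·α / (1 + (m−1)·α)
   = 2 × 0.8663 / (1 + (2 − 1) × 0.8663)
   = 1.7326 / 1.8663 = 0.928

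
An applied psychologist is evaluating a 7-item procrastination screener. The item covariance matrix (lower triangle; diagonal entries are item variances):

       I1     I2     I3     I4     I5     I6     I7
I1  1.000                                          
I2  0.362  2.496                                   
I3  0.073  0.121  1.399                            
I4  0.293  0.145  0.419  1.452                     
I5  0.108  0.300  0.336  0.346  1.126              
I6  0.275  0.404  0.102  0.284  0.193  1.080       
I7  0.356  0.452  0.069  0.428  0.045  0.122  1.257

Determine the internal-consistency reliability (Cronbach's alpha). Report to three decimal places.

α = 0.602

Σσ²ᵢ = 1.000 + 2.496 + 1.399 + 1.452 + 1.126 + 1.080 + 1.257 = 9.810
Σ_{i<j} σ_ij = 5.233
Var(T) = 9.810 + 2 × 5.233 = 20.276
α = (k/(k−1))·(1 − Σσ²ᵢ/Var(T)) = (7/6)·(1 − 9.810/20.276) = 0.602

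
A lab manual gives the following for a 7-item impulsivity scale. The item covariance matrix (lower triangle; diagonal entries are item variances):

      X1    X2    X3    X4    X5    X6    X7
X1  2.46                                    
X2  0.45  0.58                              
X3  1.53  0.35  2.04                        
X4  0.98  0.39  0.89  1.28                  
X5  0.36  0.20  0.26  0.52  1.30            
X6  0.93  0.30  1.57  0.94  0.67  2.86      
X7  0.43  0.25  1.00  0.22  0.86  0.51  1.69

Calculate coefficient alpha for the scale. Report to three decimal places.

Σσᵢ² = 2.46 + 0.58 + 2.04 + 1.28 + 1.30 + 2.86 + 1.69 = 12.21
Σ_{i<j} σ_ij = 13.61
σ²_total = 12.21 + 2 × 13.61 = 39.43
α = (k/(k−1))·(1 − Σσᵢ²/σ²_total) = (7/6)·(1 − 12.21/39.43) = 0.805

coefficient alpha = 0.805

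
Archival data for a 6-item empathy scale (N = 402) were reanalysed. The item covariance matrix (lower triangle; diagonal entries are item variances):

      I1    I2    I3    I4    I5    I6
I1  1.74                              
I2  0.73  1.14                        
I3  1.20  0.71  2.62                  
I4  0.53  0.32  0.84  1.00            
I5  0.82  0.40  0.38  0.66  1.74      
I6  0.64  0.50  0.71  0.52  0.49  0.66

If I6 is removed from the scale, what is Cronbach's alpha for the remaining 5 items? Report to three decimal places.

Cronbach's alpha = 0.769

Remaining items: I1, I2, I3, I4, I5 (k = 5).
Σσ²ᵢ = 1.74 + 1.14 + 2.62 + 1.00 + 1.74 = 8.24
σ²_total = 8.24 + 2 × 6.59 = 21.42
α (item deleted) = (5/4)·(1 − 8.24/21.42) = 0.769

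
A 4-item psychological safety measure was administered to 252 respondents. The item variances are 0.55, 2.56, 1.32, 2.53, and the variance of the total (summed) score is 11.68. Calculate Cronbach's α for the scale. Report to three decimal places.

Cronbach's α = 0.539

ΣVar(i) = 0.55 + 2.56 + 1.32 + 2.53 = 6.96
α = (k/(k−1))·(1 − ΣVar(i)/total variance) = (4/3)·(1 − 6.96/11.68) = 0.539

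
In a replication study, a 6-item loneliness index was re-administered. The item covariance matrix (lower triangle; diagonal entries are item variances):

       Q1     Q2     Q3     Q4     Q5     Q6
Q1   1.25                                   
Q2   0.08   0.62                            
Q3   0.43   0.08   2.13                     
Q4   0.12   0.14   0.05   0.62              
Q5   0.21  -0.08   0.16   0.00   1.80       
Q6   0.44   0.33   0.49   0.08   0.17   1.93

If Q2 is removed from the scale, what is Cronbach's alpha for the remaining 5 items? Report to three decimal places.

α = 0.447

Remaining items: Q1, Q3, Q4, Q5, Q6 (k = 5).
sum of item variances = 1.25 + 2.13 + 0.62 + 1.80 + 1.93 = 7.73
σ²_T = 7.73 + 2 × 2.15 = 12.03
α (item deleted) = (5/4)·(1 − 7.73/12.03) = 0.447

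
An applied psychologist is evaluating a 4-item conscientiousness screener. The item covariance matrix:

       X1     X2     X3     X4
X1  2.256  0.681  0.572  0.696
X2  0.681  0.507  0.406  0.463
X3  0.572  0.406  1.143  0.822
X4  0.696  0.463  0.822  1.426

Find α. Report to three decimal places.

α = 0.770

Σσ²ᵢ = 2.256 + 0.507 + 1.143 + 1.426 = 5.332
Sum of the distinct covariances = 3.640
σ²_total = 5.332 + 2 × 3.640 = 12.612
α = (k/(k−1))·(1 − Σσ²ᵢ/σ²_total) = (4/3)·(1 − 5.332/12.612) = 0.770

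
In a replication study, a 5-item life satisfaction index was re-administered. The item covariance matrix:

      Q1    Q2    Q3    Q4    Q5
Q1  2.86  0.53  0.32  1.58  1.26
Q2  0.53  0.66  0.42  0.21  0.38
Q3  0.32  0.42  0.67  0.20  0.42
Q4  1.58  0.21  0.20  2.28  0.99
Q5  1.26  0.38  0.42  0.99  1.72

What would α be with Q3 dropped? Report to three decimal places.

Remaining items: Q1, Q2, Q4, Q5 (k = 4).
sum of item variances = 2.86 + 0.66 + 2.28 + 1.72 = 7.52
σ²_total = 7.52 + 2 × 4.95 = 17.42
α (item deleted) = (4/3)·(1 − 7.52/17.42) = 0.758

α = 0.758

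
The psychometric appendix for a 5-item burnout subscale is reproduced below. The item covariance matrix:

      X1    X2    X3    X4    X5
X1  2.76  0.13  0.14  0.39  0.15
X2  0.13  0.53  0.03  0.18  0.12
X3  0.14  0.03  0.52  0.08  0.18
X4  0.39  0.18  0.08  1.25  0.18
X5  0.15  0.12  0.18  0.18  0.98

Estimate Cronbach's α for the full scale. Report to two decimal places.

Cronbach's α = 0.43

Σσᵢ² = 2.76 + 0.53 + 0.52 + 1.25 + 0.98 = 6.04
Sum of off-diagonal covariances = 1.58
σ²_total = 6.04 + 2 × 1.58 = 9.20
α = (k/(k−1))·(1 − Σσᵢ²/σ²_total) = (5/4)·(1 − 6.04/9.20) = 0.43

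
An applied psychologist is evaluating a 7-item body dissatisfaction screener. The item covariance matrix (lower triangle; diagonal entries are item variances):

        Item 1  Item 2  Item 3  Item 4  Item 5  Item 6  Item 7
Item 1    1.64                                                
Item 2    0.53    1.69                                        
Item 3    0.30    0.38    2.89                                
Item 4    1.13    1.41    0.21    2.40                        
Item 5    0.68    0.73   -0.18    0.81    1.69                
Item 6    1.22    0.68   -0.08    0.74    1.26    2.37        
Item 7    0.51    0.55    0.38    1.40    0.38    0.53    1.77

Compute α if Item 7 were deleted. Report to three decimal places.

α = 0.729

Remaining items: Item 1, Item 2, Item 3, Item 4, Item 5, Item 6 (k = 6).
sum of item variances = 1.64 + 1.69 + 2.89 + 2.40 + 1.69 + 2.37 = 12.68
Var(T) = 12.68 + 2 × 9.82 = 32.32
α (item deleted) = (6/5)·(1 − 12.68/32.32) = 0.729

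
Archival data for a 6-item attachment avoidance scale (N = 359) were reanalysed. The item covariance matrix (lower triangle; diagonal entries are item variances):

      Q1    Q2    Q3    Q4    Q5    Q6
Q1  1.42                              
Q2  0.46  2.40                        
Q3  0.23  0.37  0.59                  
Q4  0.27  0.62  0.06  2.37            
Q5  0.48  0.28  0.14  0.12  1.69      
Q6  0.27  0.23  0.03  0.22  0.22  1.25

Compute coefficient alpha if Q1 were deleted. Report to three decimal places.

Remaining items: Q2, Q3, Q4, Q5, Q6 (k = 5).
sum of item variances = 2.40 + 0.59 + 2.37 + 1.69 + 1.25 = 8.30
total variance = 8.30 + 2 × 2.29 = 12.88
α (item deleted) = (5/4)·(1 − 8.30/12.88) = 0.444

α = 0.444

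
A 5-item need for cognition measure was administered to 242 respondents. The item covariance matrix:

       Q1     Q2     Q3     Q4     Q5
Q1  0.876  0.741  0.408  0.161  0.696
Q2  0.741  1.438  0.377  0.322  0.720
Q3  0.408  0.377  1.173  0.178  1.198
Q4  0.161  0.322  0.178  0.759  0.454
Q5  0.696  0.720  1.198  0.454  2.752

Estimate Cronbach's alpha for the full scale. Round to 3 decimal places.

sum of item variances = 0.876 + 1.438 + 1.173 + 0.759 + 2.752 = 6.998
Σ_{i<j} σ_ij = 5.255
Var(T) = 6.998 + 2 × 5.255 = 17.508
α = (k/(k−1))·(1 − sum of item variances/Var(T)) = (5/4)·(1 − 6.998/17.508) = 0.750

α = 0.750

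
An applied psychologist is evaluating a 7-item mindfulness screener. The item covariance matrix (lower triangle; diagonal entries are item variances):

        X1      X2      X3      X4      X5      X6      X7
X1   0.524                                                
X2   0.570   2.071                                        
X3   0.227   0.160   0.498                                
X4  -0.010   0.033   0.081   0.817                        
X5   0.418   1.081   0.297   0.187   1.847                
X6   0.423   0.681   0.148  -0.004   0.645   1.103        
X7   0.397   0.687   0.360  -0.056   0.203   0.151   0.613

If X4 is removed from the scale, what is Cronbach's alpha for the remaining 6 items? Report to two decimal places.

Remaining items: X1, X2, X3, X5, X6, X7 (k = 6).
sum of item variances = 0.524 + 2.071 + 0.498 + 1.847 + 1.103 + 0.613 = 6.656
σ²_T = 6.656 + 2 × 6.448 = 19.552
α (item deleted) = (6/5)·(1 − 6.656/19.552) = 0.79

α = 0.79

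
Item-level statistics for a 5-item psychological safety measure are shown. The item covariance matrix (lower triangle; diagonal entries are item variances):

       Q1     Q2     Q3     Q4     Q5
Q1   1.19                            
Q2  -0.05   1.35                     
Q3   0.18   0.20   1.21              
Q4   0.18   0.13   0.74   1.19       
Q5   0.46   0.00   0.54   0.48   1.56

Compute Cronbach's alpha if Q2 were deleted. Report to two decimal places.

Remaining items: Q1, Q3, Q4, Q5 (k = 4).
sum of item variances = 1.19 + 1.21 + 1.19 + 1.56 = 5.15
σ²_total = 5.15 + 2 × 2.58 = 10.31
α (item deleted) = (4/3)·(1 − 5.15/10.31) = 0.67

α = 0.67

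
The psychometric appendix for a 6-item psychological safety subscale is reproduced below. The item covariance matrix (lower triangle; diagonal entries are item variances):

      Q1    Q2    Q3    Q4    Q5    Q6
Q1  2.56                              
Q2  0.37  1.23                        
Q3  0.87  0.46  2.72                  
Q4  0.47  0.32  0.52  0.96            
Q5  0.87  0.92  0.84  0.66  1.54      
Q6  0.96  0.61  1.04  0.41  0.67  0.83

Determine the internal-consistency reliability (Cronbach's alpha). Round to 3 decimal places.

Cronbach's alpha = 0.804

sum of item variances = 2.56 + 1.23 + 2.72 + 0.96 + 1.54 + 0.83 = 9.84
Σ_{i<j} σ_ij = 9.99
Var(T) = 9.84 + 2 × 9.99 = 29.82
α = (k/(k−1))·(1 − sum of item variances/Var(T)) = (6/5)·(1 − 9.84/29.82) = 0.804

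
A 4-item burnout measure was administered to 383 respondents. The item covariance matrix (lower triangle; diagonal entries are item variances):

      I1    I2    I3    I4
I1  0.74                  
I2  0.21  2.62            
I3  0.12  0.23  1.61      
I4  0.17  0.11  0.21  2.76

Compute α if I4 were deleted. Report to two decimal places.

α = 0.28

Remaining items: I1, I2, I3 (k = 3).
sum of item variances = 0.74 + 2.62 + 1.61 = 4.97
Var(T) = 4.97 + 2 × 0.56 = 6.09
α (item deleted) = (3/2)·(1 − 4.97/6.09) = 0.28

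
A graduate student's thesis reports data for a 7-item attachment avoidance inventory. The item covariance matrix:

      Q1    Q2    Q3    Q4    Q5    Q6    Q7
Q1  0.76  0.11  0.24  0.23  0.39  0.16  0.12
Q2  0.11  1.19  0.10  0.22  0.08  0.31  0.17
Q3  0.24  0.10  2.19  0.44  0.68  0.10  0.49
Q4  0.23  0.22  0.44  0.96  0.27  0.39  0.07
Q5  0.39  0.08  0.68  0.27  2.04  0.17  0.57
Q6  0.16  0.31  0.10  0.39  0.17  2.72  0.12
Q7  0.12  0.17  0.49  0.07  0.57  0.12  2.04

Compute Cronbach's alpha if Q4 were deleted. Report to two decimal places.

α = 0.49

Remaining items: Q1, Q2, Q3, Q5, Q6, Q7 (k = 6).
ΣVar(i) = 0.76 + 1.19 + 2.19 + 2.04 + 2.72 + 2.04 = 10.94
total variance = 10.94 + 2 × 3.81 = 18.56
α (item deleted) = (6/5)·(1 − 10.94/18.56) = 0.49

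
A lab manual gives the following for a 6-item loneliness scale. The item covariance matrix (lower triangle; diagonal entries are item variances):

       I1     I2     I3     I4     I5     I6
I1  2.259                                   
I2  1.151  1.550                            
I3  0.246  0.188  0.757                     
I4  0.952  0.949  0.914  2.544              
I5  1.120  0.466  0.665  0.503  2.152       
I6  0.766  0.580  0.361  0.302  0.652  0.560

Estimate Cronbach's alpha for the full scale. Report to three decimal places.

α = 0.800

ΣVar(i) = 2.259 + 1.550 + 0.757 + 2.544 + 2.152 + 0.560 = 9.822
Sum of off-diagonal covariances = 9.815
total variance = 9.822 + 2 × 9.815 = 29.452
α = (k/(k−1))·(1 − ΣVar(i)/total variance) = (6/5)·(1 − 9.822/29.452) = 0.800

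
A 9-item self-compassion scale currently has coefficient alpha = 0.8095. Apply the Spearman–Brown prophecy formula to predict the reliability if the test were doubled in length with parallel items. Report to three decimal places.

predicted reliability = 0.895

Length factor m = 2
α' = m·α / (1 + (m−1)·α)
   = 2 × 0.8095 / (1 + (2 − 1) × 0.8095)
   = 1.6190 / 1.8095 = 0.895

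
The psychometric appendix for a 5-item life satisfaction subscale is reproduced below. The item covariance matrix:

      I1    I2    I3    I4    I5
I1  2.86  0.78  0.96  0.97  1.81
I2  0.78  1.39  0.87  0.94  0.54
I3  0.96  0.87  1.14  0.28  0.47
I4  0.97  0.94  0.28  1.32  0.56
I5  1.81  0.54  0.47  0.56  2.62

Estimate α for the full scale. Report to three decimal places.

Σσᵢ² = 2.86 + 1.39 + 1.14 + 1.32 + 2.62 = 9.33
Sum of the distinct covariances = 8.18
σ²_T = 9.33 + 2 × 8.18 = 25.69
α = (k/(k−1))·(1 − Σσᵢ²/σ²_T) = (5/4)·(1 − 9.33/25.69) = 0.796

α = 0.796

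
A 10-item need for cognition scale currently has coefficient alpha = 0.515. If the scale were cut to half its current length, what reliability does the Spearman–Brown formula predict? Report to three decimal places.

predicted reliability = 0.347

Length factor m = 1/2
α' = m·α / (1 − (1−m)·α)
   = 1/2 × 0.515 / (1 − (1 − 1/2) × 0.515)
   = 0.2575 / 0.7425 = 0.347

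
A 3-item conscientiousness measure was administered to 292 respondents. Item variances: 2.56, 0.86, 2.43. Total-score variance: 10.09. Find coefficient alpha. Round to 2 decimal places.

Σσ²ᵢ = 2.56 + 0.86 + 2.43 = 5.85
α = (k/(k−1))·(1 − Σσ²ᵢ/σ²_T) = (3/2)·(1 − 5.85/10.09) = 0.63

coefficient alpha = 0.63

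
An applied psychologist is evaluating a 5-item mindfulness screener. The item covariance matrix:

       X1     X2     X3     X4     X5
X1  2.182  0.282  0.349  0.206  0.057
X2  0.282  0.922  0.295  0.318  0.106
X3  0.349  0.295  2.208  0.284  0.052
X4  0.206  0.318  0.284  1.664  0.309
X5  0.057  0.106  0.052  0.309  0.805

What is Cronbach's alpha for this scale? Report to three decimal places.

Σσᵢ² = 2.182 + 0.922 + 2.208 + 1.664 + 0.805 = 7.781
Sum of the distinct covariances = 2.258
σ²_total = 7.781 + 2 × 2.258 = 12.297
α = (k/(k−1))·(1 − Σσᵢ²/σ²_total) = (5/4)·(1 − 7.781/12.297) = 0.459

Cronbach's alpha = 0.459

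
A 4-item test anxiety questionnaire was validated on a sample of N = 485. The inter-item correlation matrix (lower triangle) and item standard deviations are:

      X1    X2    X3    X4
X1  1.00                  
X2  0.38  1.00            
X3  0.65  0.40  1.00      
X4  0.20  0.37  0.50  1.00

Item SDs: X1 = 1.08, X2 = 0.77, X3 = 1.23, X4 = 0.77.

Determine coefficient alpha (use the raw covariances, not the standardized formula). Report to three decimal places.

Σσ²ᵢ = 1.08² + 0.77² + 1.23² + 0.77² = 3.8651
Covariances σ_ij = r_ij · s_i · s_j:
  σ(X1,X2) = 0.38 × 1.08 × 0.77 = 0.3160
  σ(X1,X3) = 0.65 × 1.08 × 1.23 = 0.8635
  σ(X1,X4) = 0.20 × 1.08 × 0.77 = 0.1663
  σ(X2,X3) = 0.40 × 0.77 × 1.23 = 0.3788
  σ(X2,X4) = 0.37 × 0.77 × 0.77 = 0.2194
  σ(X3,X4) = 0.50 × 1.23 × 0.77 = 0.4736
σ²_T = Σσ²ᵢ + 2·Σσ_ij = 3.8651 + 2 × 2.4176 = 8.7003
α = (4/3)·(1 − 3.8651/8.7003) = 0.741

α = 0.741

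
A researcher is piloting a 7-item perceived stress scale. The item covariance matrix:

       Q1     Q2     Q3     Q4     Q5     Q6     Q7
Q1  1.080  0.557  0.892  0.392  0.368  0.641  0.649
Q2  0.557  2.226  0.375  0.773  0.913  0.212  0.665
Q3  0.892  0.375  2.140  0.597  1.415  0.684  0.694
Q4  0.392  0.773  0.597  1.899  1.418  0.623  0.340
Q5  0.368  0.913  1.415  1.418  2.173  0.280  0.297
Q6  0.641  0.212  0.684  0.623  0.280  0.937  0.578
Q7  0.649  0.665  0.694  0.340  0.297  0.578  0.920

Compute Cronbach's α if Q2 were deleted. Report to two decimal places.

α = 0.82

Remaining items: Q1, Q3, Q4, Q5, Q6, Q7 (k = 6).
Σσ²ᵢ = 1.080 + 2.140 + 1.899 + 2.173 + 0.937 + 0.920 = 9.149
σ²_total = 9.149 + 2 × 9.868 = 28.885
α (item deleted) = (6/5)·(1 − 9.149/28.885) = 0.82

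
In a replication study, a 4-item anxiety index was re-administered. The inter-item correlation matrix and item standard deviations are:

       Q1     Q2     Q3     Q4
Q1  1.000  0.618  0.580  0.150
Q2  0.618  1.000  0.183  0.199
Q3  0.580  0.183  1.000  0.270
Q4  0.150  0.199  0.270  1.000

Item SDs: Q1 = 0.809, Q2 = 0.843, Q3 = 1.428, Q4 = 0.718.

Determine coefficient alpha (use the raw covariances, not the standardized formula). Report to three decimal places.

α = 0.638

Σσ²ᵢ = 0.809² + 0.843² + 1.428² + 0.718² = 3.9198
Covariances σ_ij = r_ij · s_i · s_j:
  σ(Q1,Q2) = 0.618 × 0.809 × 0.843 = 0.4215
  σ(Q1,Q3) = 0.580 × 0.809 × 1.428 = 0.6700
  σ(Q1,Q4) = 0.150 × 0.809 × 0.718 = 0.0871
  σ(Q2,Q3) = 0.183 × 0.843 × 1.428 = 0.2203
  σ(Q2,Q4) = 0.199 × 0.843 × 0.718 = 0.1204
  σ(Q3,Q4) = 0.270 × 1.428 × 0.718 = 0.2768
σ²_T = Σσ²ᵢ + 2·Σσ_ij = 3.9198 + 2 × 1.7961 = 7.5120
α = (4/3)·(1 − 3.9198/7.5120) = 0.638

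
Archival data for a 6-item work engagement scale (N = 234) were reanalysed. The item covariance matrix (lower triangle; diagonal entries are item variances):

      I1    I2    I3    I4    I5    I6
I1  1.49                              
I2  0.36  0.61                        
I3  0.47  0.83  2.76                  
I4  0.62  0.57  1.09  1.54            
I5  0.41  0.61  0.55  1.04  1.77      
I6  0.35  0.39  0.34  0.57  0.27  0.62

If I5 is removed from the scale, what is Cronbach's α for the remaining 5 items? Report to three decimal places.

Cronbach's α = 0.768

Remaining items: I1, I2, I3, I4, I6 (k = 5).
Σσᵢ² = 1.49 + 0.61 + 2.76 + 1.54 + 0.62 = 7.02
σ²_total = 7.02 + 2 × 5.59 = 18.20
α (item deleted) = (5/4)·(1 − 7.02/18.20) = 0.768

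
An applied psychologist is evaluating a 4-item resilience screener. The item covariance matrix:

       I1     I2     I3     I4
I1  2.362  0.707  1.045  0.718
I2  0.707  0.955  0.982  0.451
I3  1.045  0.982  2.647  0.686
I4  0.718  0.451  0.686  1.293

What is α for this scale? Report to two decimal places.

α = 0.74

Σσ²ᵢ = 2.362 + 0.955 + 2.647 + 1.293 = 7.257
Sum of off-diagonal covariances = 4.589
Var(T) = 7.257 + 2 × 4.589 = 16.435
α = (k/(k−1))·(1 − Σσ²ᵢ/Var(T)) = (4/3)·(1 − 7.257/16.435) = 0.74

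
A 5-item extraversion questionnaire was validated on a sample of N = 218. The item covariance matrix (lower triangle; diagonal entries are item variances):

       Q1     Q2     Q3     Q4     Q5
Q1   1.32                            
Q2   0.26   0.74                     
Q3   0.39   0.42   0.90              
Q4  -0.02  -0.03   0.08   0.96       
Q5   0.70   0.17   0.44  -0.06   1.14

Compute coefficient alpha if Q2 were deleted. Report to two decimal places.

coefficient alpha = 0.55

Remaining items: Q1, Q3, Q4, Q5 (k = 4).
ΣVar(i) = 1.32 + 0.90 + 0.96 + 1.14 = 4.32
Var(T) = 4.32 + 2 × 1.53 = 7.38
α (item deleted) = (4/3)·(1 − 4.32/7.38) = 0.55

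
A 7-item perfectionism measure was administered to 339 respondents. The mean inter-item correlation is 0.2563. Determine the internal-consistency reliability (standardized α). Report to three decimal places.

Standardized α = k·r̄ / (1 + (k−1)·r̄) = 7 × 0.2563 / (1 + 6 × 0.2563)
  = 1.7941 / 2.5378 = 0.707

standardized α = 0.707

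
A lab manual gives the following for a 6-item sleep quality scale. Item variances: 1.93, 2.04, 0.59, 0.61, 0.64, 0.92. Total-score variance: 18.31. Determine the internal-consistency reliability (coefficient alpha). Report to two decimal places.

α = 0.76

sum of item variances = 1.93 + 2.04 + 0.59 + 0.61 + 0.64 + 0.92 = 6.73
α = (k/(k−1))·(1 − sum of item variances/σ²_T) = (6/5)·(1 − 6.73/18.31) = 0.76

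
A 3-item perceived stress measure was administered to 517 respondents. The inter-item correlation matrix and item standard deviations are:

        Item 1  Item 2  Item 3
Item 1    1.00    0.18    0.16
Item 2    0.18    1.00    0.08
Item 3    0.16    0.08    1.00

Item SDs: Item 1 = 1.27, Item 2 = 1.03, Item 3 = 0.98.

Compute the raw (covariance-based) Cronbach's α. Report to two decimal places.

Σσ²ᵢ = 1.27² + 1.03² + 0.98² = 3.6342
Covariances σ_ij = r_ij · s_i · s_j:
  σ(Item 1,Item 2) = 0.18 × 1.27 × 1.03 = 0.2355
  σ(Item 1,Item 3) = 0.16 × 1.27 × 0.98 = 0.1991
  σ(Item 2,Item 3) = 0.08 × 1.03 × 0.98 = 0.0808
σ²_T = Σσ²ᵢ + 2·Σσ_ij = 3.6342 + 2 × 0.5154 = 4.6650
α = (3/2)·(1 − 3.6342/4.6650) = 0.33

Cronbach's α = 0.33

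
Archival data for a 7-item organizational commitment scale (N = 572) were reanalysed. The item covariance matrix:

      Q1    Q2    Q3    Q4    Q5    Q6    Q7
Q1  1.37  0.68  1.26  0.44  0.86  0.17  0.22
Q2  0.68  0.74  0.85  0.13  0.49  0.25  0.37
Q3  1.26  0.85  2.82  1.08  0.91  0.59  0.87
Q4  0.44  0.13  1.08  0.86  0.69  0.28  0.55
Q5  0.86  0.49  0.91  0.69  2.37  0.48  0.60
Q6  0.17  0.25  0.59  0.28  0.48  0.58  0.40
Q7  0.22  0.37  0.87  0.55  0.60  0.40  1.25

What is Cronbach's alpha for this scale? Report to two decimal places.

Σσᵢ² = 1.37 + 0.74 + 2.82 + 0.86 + 2.37 + 0.58 + 1.25 = 9.99
Sum of off-diagonal covariances = 12.17
total variance = 9.99 + 2 × 12.17 = 34.33
α = (k/(k−1))·(1 − Σσᵢ²/total variance) = (7/6)·(1 − 9.99/34.33) = 0.83

Cronbach's alpha = 0.83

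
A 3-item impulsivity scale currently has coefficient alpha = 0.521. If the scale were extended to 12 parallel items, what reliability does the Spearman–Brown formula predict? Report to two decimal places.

predicted reliability = 0.81

Length factor m = 12/3 = 4.0000
α' = m·α / (1 + (m−1)·α)
   = 12/3 × 0.521 / (1 + (12/3 − 1) × 0.521)
   = 2.0840 / 2.5630 = 0.81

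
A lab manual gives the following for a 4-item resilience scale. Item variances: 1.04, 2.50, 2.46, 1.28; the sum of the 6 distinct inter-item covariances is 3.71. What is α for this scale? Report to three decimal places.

ΣVar(i) = 1.04 + 2.50 + 2.46 + 1.28 = 7.28
Sum of distinct covariances = 3.71
total variance = ΣVar(i) + 2·Σcov = 7.28 + 2 × 3.71 = 14.70
α = (4/3)·(1 − 7.28/14.70) = 0.673

α = 0.673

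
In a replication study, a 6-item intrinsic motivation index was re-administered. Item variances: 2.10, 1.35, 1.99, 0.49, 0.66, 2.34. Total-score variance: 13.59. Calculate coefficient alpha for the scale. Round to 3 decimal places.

α = 0.411

sum of item variances = 2.10 + 1.35 + 1.99 + 0.49 + 0.66 + 2.34 = 8.93
α = (k/(k−1))·(1 − sum of item variances/σ²_total) = (6/5)·(1 − 8.93/13.59) = 0.411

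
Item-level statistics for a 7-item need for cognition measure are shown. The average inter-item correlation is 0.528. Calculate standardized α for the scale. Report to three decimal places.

standardized α = 0.887

Standardized α = k·r̄ / (1 + (k−1)·r̄) = 7 × 0.528 / (1 + 6 × 0.528)
  = 3.6960 / 4.1680 = 0.887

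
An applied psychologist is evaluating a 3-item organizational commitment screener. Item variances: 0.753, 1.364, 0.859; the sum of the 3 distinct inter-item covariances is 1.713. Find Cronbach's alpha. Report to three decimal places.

ΣVar(i) = 0.753 + 1.364 + 0.859 = 2.976
Sum of distinct covariances = 1.713
σ²_total = ΣVar(i) + 2·Σcov = 2.976 + 2 × 1.713 = 6.402
α = (3/2)·(1 − 2.976/6.402) = 0.803

Cronbach's alpha = 0.803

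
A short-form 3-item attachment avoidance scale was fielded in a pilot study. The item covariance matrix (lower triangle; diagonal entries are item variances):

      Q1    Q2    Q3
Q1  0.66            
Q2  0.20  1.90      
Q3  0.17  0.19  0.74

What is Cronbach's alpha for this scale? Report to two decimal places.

Cronbach's alpha = 0.38

Σσ²ᵢ = 0.66 + 1.90 + 0.74 = 3.30
Sum of the distinct covariances = 0.56
total variance = 3.30 + 2 × 0.56 = 4.42
α = (k/(k−1))·(1 − Σσ²ᵢ/total variance) = (3/2)·(1 − 3.30/4.42) = 0.38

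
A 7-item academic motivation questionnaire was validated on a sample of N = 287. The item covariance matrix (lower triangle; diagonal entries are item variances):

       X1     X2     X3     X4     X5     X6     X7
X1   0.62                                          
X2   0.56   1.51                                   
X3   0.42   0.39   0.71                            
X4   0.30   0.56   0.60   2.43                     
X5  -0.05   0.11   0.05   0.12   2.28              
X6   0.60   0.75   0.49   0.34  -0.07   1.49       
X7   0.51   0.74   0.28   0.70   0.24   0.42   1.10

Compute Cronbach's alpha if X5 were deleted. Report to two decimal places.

Remaining items: X1, X2, X3, X4, X6, X7 (k = 6).
Σσᵢ² = 0.62 + 1.51 + 0.71 + 2.43 + 1.49 + 1.10 = 7.86
Var(T) = 7.86 + 2 × 7.66 = 23.18
α (item deleted) = (6/5)·(1 − 7.86/23.18) = 0.79

α = 0.79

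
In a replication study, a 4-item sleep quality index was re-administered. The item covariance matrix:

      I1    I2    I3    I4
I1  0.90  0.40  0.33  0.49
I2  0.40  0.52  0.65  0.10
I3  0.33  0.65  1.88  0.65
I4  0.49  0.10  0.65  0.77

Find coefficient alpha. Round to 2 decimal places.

sum of item variances = 0.90 + 0.52 + 1.88 + 0.77 = 4.07
Sum of the distinct covariances = 2.62
σ²_T = 4.07 + 2 × 2.62 = 9.31
α = (k/(k−1))·(1 − sum of item variances/σ²_T) = (4/3)·(1 − 4.07/9.31) = 0.75

α = 0.75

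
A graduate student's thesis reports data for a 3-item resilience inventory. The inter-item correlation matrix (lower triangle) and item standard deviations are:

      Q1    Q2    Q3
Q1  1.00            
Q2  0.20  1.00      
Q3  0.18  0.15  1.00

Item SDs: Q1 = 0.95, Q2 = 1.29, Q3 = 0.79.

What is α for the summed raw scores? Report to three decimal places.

α = 0.376

Σσ²ᵢ = 0.95² + 1.29² + 0.79² = 3.1907
Covariances σ_ij = r_ij · s_i · s_j:
  σ(Q1,Q2) = 0.20 × 0.95 × 1.29 = 0.2451
  σ(Q1,Q3) = 0.18 × 0.95 × 0.79 = 0.1351
  σ(Q2,Q3) = 0.15 × 1.29 × 0.79 = 0.1529
σ²_T = Σσ²ᵢ + 2·Σσ_ij = 3.1907 + 2 × 0.5331 = 4.2569
α = (3/2)·(1 − 3.1907/4.2569) = 0.376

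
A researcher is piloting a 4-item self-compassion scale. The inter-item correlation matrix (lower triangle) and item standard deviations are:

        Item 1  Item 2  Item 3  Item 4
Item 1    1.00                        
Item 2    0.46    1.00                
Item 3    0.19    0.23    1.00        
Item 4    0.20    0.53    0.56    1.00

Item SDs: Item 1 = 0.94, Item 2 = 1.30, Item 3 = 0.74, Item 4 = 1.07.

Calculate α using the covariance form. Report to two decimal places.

Σσ²ᵢ = 0.94² + 1.30² + 0.74² + 1.07² = 4.2661
Covariances σ_ij = r_ij · s_i · s_j:
  σ(Item 1,Item 2) = 0.46 × 0.94 × 1.30 = 0.5621
  σ(Item 1,Item 3) = 0.19 × 0.94 × 0.74 = 0.1322
  σ(Item 1,Item 4) = 0.20 × 0.94 × 1.07 = 0.2012
  σ(Item 2,Item 3) = 0.23 × 1.30 × 0.74 = 0.2213
  σ(Item 2,Item 4) = 0.53 × 1.30 × 1.07 = 0.7372
  σ(Item 3,Item 4) = 0.56 × 0.74 × 1.07 = 0.4434
σ²_T = Σσ²ᵢ + 2·Σσ_ij = 4.2661 + 2 × 2.2974 = 8.8609
α = (4/3)·(1 − 4.2661/8.8609) = 0.69

α = 0.69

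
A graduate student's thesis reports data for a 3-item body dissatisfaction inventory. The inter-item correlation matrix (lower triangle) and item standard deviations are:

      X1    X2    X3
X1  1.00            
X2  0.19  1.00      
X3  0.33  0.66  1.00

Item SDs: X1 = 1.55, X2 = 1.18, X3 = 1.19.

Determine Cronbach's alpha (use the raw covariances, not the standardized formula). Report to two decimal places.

Cronbach's alpha = 0.63

Σσ²ᵢ = 1.55² + 1.18² + 1.19² = 5.2110
Covariances σ_ij = r_ij · s_i · s_j:
  σ(X1,X2) = 0.19 × 1.55 × 1.18 = 0.3475
  σ(X1,X3) = 0.33 × 1.55 × 1.19 = 0.6087
  σ(X2,X3) = 0.66 × 1.18 × 1.19 = 0.9268
σ²_T = Σσ²ᵢ + 2·Σσ_ij = 5.2110 + 2 × 1.8830 = 8.9770
α = (3/2)·(1 − 5.2110/8.9770) = 0.63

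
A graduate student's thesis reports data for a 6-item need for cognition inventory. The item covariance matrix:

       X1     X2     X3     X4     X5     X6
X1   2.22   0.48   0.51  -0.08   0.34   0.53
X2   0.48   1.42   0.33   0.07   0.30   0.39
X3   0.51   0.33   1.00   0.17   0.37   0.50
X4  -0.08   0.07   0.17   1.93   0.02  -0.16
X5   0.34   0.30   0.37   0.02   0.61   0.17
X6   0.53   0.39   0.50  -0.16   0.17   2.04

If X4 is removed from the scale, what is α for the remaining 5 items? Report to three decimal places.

Remaining items: X1, X2, X3, X5, X6 (k = 5).
Σσᵢ² = 2.22 + 1.42 + 1.00 + 0.61 + 2.04 = 7.29
σ²_T = 7.29 + 2 × 3.92 = 15.13
α (item deleted) = (5/4)·(1 − 7.29/15.13) = 0.648

α = 0.648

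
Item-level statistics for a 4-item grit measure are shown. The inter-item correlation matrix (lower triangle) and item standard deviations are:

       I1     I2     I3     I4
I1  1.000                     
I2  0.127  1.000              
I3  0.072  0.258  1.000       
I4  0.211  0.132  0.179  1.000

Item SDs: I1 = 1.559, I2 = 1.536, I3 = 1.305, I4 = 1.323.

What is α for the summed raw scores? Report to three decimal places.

Σσ²ᵢ = 1.559² + 1.536² + 1.305² + 1.323² = 8.2431
Covariances σ_ij = r_ij · s_i · s_j:
  σ(I1,I2) = 0.127 × 1.559 × 1.536 = 0.3041
  σ(I1,I3) = 0.072 × 1.559 × 1.305 = 0.1465
  σ(I1,I4) = 0.211 × 1.559 × 1.323 = 0.4352
  σ(I2,I3) = 0.258 × 1.536 × 1.305 = 0.5172
  σ(I2,I4) = 0.132 × 1.536 × 1.323 = 0.2682
  σ(I3,I4) = 0.179 × 1.305 × 1.323 = 0.3090
σ²_T = Σσ²ᵢ + 2·Σσ_ij = 8.2431 + 2 × 1.9802 = 12.2035
α = (4/3)·(1 − 8.2431/12.2035) = 0.433

α = 0.433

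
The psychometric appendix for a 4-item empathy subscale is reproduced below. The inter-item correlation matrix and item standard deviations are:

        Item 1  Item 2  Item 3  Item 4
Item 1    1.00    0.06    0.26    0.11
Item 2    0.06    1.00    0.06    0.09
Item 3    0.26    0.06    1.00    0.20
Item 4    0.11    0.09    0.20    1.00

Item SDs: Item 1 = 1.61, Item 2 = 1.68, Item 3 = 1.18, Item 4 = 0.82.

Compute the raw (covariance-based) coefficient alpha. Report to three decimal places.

Σσ²ᵢ = 1.61² + 1.68² + 1.18² + 0.82² = 7.4793
Covariances σ_ij = r_ij · s_i · s_j:
  σ(Item 1,Item 2) = 0.06 × 1.61 × 1.68 = 0.1623
  σ(Item 1,Item 3) = 0.26 × 1.61 × 1.18 = 0.4939
  σ(Item 1,Item 4) = 0.11 × 1.61 × 0.82 = 0.1452
  σ(Item 2,Item 3) = 0.06 × 1.68 × 1.18 = 0.1189
  σ(Item 2,Item 4) = 0.09 × 1.68 × 0.82 = 0.1240
  σ(Item 3,Item 4) = 0.20 × 1.18 × 0.82 = 0.1935
σ²_T = Σσ²ᵢ + 2·Σσ_ij = 7.4793 + 2 × 1.2378 = 9.9549
α = (4/3)·(1 − 7.4793/9.9549) = 0.332

coefficient alpha = 0.332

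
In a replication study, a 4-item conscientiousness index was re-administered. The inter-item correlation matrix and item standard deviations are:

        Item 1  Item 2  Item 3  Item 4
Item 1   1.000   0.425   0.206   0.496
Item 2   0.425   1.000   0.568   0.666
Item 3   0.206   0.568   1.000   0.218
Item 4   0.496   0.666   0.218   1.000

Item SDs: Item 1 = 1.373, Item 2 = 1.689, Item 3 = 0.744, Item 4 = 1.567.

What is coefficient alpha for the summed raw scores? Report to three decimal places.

Σσ²ᵢ = 1.373² + 1.689² + 0.744² + 1.567² = 7.7469
Covariances σ_ij = r_ij · s_i · s_j:
  σ(Item 1,Item 2) = 0.425 × 1.373 × 1.689 = 0.9856
  σ(Item 1,Item 3) = 0.206 × 1.373 × 0.744 = 0.2104
  σ(Item 1,Item 4) = 0.496 × 1.373 × 1.567 = 1.0671
  σ(Item 2,Item 3) = 0.568 × 1.689 × 0.744 = 0.7138
  σ(Item 2,Item 4) = 0.666 × 1.689 × 1.567 = 1.7627
  σ(Item 3,Item 4) = 0.218 × 0.744 × 1.567 = 0.2542
σ²_T = Σσ²ᵢ + 2·Σσ_ij = 7.7469 + 2 × 4.9938 = 17.7345
α = (4/3)·(1 − 7.7469/17.7345) = 0.751

α = 0.751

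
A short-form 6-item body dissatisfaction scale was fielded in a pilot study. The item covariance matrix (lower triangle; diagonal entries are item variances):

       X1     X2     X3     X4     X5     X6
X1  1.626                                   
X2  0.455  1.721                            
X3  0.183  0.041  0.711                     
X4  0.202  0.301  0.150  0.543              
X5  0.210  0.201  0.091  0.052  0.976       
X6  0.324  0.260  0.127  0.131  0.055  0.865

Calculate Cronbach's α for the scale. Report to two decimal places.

ΣVar(i) = 1.626 + 1.721 + 0.711 + 0.543 + 0.976 + 0.865 = 6.442
Sum of the distinct covariances = 2.783
total variance = 6.442 + 2 × 2.783 = 12.008
α = (k/(k−1))·(1 − ΣVar(i)/total variance) = (6/5)·(1 − 6.442/12.008) = 0.56

Cronbach's α = 0.56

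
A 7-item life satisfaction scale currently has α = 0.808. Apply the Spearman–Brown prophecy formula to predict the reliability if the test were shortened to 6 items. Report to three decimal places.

Length factor m = 6/7 = 0.8571
α' = m·α / (1 − (1−m)·α)
   = 6/7 × 0.808 / (1 − (1 − 6/7) × 0.808)
   = 0.6926 / 0.8846 = 0.783

predicted reliability = 0.783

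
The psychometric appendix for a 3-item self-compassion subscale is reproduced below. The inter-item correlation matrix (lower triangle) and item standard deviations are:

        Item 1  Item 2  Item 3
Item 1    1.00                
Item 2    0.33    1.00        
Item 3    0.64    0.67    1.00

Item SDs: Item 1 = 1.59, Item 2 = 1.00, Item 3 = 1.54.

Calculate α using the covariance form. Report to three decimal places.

Σσ²ᵢ = 1.59² + 1.00² + 1.54² = 5.8997
Covariances σ_ij = r_ij · s_i · s_j:
  σ(Item 1,Item 2) = 0.33 × 1.59 × 1.00 = 0.5247
  σ(Item 1,Item 3) = 0.64 × 1.59 × 1.54 = 1.5671
  σ(Item 2,Item 3) = 0.67 × 1.00 × 1.54 = 1.0318
σ²_T = Σσ²ᵢ + 2·Σσ_ij = 5.8997 + 2 × 3.1236 = 12.1469
α = (3/2)·(1 − 5.8997/12.1469) = 0.771

α = 0.771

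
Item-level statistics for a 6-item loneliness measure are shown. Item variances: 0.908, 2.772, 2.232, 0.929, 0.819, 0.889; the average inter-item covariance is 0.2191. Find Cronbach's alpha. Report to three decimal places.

α = 0.522

ΣVar(i) = 0.908 + 2.772 + 2.232 + 0.929 + 0.819 + 0.889 = 8.549
Sum of the 15 distinct covariances = 15 × 0.2191 = 3.2865
total variance = ΣVar(i) + 2·Σcov = 8.549 + 2 × 3.2865 = 15.1220
α = (6/5)·(1 − 8.549/15.1220) = 0.522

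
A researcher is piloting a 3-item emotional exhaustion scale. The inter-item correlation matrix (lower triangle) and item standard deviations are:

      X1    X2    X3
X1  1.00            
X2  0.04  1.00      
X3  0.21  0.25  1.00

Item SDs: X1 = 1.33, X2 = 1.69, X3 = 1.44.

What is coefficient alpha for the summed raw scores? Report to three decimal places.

Σσ²ᵢ = 1.33² + 1.69² + 1.44² = 6.6986
Covariances σ_ij = r_ij · s_i · s_j:
  σ(X1,X2) = 0.04 × 1.33 × 1.69 = 0.0899
  σ(X1,X3) = 0.21 × 1.33 × 1.44 = 0.4022
  σ(X2,X3) = 0.25 × 1.69 × 1.44 = 0.6084
σ²_T = Σσ²ᵢ + 2·Σσ_ij = 6.6986 + 2 × 1.1005 = 8.8996
α = (3/2)·(1 − 6.6986/8.8996) = 0.371

coefficient alpha = 0.371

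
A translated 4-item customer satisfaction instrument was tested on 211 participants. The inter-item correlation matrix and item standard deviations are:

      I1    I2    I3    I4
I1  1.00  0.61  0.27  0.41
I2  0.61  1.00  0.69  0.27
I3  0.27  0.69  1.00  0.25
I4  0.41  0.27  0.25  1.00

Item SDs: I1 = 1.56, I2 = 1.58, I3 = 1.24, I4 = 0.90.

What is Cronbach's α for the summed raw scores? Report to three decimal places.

Σσ²ᵢ = 1.56² + 1.58² + 1.24² + 0.90² = 7.2776
Covariances σ_ij = r_ij · s_i · s_j:
  σ(I1,I2) = 0.61 × 1.56 × 1.58 = 1.5035
  σ(I1,I3) = 0.27 × 1.56 × 1.24 = 0.5223
  σ(I1,I4) = 0.41 × 1.56 × 0.90 = 0.5756
  σ(I2,I3) = 0.69 × 1.58 × 1.24 = 1.3518
  σ(I2,I4) = 0.27 × 1.58 × 0.90 = 0.3839
  σ(I3,I4) = 0.25 × 1.24 × 0.90 = 0.2790
σ²_T = Σσ²ᵢ + 2·Σσ_ij = 7.2776 + 2 × 4.6161 = 16.5098
α = (4/3)·(1 − 7.2776/16.5098) = 0.746

Cronbach's α = 0.746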